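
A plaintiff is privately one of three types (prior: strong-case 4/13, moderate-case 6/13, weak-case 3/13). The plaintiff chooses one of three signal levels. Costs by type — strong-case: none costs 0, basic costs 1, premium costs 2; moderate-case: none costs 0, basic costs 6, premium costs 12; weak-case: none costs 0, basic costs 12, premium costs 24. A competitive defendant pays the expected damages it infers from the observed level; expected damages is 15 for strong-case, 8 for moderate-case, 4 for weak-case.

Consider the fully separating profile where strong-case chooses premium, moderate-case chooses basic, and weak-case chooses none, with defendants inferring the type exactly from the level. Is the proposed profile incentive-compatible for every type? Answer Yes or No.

Separating settlements: premium → 15, basic → 8, none → 4.
strong-case (assigned premium): none: 4 − 0 = 4; basic: 8 − 1 = 7; premium: 15 − 2 = 13. strong-case stays.
moderate-case (assigned basic): none: 4 − 0 = 4; basic: 8 − 6 = 2; premium: 15 − 12 = 3. moderate-case prefers none.
weak-case (assigned none): none: 4 − 0 = 4; basic: 8 − 12 = -4; premium: 15 − 24 = -9. weak-case stays.
At least one type deviates; the separating profile fails.

No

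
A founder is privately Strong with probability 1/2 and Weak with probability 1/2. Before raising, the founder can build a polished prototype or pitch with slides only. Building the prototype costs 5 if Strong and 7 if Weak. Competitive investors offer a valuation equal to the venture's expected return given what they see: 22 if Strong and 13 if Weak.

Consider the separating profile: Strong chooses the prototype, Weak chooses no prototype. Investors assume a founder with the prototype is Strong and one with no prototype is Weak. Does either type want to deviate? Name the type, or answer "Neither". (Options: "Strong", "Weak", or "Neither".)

Weak

The prototype pays 22; no prototype pays 13.
Strong: assigned the prototype, nets 22 − 5 = 17; deviating to no prototype nets 13.
Weak: assigned no prototype, nets 13; deviating to the prototype nets 22 − 7 = 15.
The Weak type gains 2 by deviating.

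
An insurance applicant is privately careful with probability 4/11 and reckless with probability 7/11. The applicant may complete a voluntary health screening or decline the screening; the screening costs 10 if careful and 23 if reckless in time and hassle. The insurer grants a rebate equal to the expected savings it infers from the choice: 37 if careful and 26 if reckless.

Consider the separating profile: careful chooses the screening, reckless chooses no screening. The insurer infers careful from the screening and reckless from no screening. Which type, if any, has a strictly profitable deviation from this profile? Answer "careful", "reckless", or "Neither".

Neither

The screening pays 37; no screening pays 26.
careful: assigned the screening, nets 37 − 10 = 27; deviating to no screening nets 26.
reckless: assigned no screening, nets 26; deviating to the screening nets 37 − 23 = 14.
Both types strictly prefer their assigned action; no profitable deviation.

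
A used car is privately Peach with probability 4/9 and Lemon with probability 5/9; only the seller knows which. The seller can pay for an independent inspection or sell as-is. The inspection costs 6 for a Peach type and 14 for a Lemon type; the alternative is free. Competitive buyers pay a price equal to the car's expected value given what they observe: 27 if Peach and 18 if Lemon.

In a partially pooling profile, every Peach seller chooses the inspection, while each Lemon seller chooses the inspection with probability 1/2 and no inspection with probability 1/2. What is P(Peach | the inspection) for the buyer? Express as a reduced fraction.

P(the inspection) = (4/9)·1 + (5/9)·(1/2) = 13/18.
By Bayes' rule, P(Peach | the inspection) = (4/9) / (13/18) = 8/13.

8/13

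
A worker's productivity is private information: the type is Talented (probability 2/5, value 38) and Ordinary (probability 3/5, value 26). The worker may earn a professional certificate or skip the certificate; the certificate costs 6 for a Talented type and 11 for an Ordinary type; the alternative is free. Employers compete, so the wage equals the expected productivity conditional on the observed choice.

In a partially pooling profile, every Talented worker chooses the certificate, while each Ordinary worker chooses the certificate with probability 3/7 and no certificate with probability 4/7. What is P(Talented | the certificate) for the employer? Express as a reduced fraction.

14/23

P(the certificate) = (2/5)·1 + (3/5)·(3/7) = 23/35.
By Bayes' rule, P(Talented | the certificate) = (2/5) / (23/35) = 14/23.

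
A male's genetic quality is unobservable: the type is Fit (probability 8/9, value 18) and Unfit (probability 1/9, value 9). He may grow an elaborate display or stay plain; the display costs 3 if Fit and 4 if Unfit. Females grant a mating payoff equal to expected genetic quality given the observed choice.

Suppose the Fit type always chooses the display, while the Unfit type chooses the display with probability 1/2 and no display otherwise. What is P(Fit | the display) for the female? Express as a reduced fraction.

16/17

P(the display) = (8/9)·1 + (1/9)·(1/2) = 17/18.
By Bayes' rule, P(Fit | the display) = (8/9) / (17/18) = 16/17.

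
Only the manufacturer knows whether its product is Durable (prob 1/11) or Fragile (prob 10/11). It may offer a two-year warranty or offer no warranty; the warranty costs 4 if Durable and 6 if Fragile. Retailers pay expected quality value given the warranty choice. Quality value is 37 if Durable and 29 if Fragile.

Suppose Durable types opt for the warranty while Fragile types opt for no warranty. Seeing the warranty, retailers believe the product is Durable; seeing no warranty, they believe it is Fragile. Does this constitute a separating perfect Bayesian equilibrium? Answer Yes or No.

Under these beliefs, the warranty earns price 37 and no warranty earns price 29.
Durable: the warranty nets 37 − 4 = 33; no warranty nets 29. Durable prefers the warranty.
Fragile: the warranty nets 37 − 6 = 31; no warranty nets 29. Fragile would deviate to the warranty.
Fragile has a profitable deviation, so the profile is not an equilibrium.

No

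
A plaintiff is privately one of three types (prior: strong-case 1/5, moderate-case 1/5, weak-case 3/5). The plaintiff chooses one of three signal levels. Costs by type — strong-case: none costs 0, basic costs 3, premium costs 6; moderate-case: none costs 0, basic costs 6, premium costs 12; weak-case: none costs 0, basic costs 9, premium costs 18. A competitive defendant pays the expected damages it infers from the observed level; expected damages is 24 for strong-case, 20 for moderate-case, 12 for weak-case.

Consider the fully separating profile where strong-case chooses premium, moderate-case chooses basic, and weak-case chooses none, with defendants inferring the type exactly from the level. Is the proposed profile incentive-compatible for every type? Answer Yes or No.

Yes

Separating settlements: premium → 24, basic → 20, none → 12.
strong-case (assigned premium): none: 12 − 0 = 12; basic: 20 − 3 = 17; premium: 24 − 6 = 18. strong-case stays.
moderate-case (assigned basic): none: 12 − 0 = 12; basic: 20 − 6 = 14; premium: 24 − 12 = 12. moderate-case stays.
weak-case (assigned none): none: 12 − 0 = 12; basic: 20 − 9 = 11; premium: 24 − 18 = 6. weak-case stays.
Every type prefers its assigned level; separation holds.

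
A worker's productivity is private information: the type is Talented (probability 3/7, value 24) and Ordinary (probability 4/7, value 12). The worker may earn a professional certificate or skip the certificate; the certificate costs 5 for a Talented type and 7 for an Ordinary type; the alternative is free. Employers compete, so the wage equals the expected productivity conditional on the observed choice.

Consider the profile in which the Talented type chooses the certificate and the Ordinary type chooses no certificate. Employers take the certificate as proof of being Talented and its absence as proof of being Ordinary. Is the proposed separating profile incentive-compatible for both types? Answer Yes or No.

Under these beliefs, the certificate earns wage 24 and no certificate earns wage 12.
Talented: the certificate nets 24 − 5 = 19; no certificate nets 12. Talented prefers the certificate.
Ordinary: the certificate nets 24 − 7 = 17; no certificate nets 12. Ordinary would deviate to the certificate.
Ordinary has a profitable deviation, so the profile is not an equilibrium.

No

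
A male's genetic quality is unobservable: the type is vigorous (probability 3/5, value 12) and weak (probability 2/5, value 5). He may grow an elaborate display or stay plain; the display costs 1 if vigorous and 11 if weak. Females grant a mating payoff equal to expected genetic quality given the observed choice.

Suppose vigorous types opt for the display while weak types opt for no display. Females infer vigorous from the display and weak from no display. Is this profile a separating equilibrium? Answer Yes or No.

Yes

Under these beliefs, the display earns mating payoff 12 and no display earns mating payoff 5.
vigorous: the display nets 12 − 1 = 11; no display nets 5. vigorous prefers the display.
weak: the display nets 12 − 11 = 1; no display nets 5. weak prefers no display.
Neither type deviates, so the separating profile is an equilibrium.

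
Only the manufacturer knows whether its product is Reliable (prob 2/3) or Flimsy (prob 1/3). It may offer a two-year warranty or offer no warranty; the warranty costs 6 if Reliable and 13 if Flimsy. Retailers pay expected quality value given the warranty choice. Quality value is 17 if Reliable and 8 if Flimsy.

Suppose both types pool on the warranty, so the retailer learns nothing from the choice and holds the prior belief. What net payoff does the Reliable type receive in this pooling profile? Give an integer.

Pooled price = 2/3·17 + 1/3·8 = 14.
Reliable pays cost 6 for the warranty, so net payoff = 14 − 6 = 8.

8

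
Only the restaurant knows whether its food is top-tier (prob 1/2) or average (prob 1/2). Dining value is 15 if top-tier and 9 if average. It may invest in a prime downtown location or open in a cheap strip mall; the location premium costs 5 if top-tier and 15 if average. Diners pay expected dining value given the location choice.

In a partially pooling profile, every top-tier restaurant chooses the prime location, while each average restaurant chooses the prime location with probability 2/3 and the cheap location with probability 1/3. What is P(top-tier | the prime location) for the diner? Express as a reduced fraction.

3/5

P(the prime location) = (1/2)·1 + (1/2)·(2/3) = 5/6.
By Bayes' rule, P(top-tier | the prime location) = (1/2) / (5/6) = 3/5.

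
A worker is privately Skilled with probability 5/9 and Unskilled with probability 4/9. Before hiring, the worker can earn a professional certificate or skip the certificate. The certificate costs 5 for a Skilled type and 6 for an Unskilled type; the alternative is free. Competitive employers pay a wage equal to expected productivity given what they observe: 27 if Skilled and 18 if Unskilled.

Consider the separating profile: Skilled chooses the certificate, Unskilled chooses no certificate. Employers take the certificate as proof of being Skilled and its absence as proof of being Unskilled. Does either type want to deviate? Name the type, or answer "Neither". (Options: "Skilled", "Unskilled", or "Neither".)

Unskilled

The certificate pays 27; no certificate pays 18.
Skilled: assigned the certificate, nets 27 − 5 = 22; deviating to no certificate nets 18.
Unskilled: assigned no certificate, nets 18; deviating to the certificate nets 27 − 6 = 21.
The Unskilled type gains 3 by deviating.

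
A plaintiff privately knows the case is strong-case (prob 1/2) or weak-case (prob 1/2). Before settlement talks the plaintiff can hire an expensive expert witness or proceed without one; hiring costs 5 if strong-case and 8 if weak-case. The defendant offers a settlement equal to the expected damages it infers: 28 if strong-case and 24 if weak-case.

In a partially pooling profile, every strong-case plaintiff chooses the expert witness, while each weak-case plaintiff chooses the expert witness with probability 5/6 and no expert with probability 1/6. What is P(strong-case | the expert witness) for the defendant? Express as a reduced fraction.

6/11

P(the expert witness) = (1/2)·1 + (1/2)·(5/6) = 11/12.
By Bayes' rule, P(strong-case | the expert witness) = (1/2) / (11/12) = 6/11.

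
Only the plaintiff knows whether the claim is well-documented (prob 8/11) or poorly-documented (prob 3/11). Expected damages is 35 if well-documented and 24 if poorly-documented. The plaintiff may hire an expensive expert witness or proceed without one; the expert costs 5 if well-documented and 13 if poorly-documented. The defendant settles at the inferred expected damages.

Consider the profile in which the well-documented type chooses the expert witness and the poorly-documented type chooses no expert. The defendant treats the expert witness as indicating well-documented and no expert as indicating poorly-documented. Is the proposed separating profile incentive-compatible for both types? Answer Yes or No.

Yes

Under these beliefs, the expert witness earns settlement 35 and no expert earns settlement 24.
well-documented: the expert witness nets 35 − 5 = 30; no expert nets 24. well-documented prefers the expert witness.
poorly-documented: the expert witness nets 35 − 13 = 22; no expert nets 24. poorly-documented prefers no expert.
Neither type deviates, so the separating profile is an equilibrium.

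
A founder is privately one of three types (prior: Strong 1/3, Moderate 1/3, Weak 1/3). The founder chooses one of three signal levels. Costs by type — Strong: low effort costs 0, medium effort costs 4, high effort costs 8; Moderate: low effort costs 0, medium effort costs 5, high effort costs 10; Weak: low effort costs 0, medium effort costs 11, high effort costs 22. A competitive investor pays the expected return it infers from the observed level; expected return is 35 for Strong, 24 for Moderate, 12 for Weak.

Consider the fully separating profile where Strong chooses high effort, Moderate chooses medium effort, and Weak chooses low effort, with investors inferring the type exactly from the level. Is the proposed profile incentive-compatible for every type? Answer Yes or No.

Separating valuations: high effort → 35, medium effort → 24, low effort → 12.
Strong (assigned high effort): low effort: 12 − 0 = 12; medium effort: 24 − 4 = 20; high effort: 35 − 8 = 27. Strong stays.
Moderate (assigned medium effort): low effort: 12 − 0 = 12; medium effort: 24 − 5 = 19; high effort: 35 − 10 = 25. Moderate prefers high effort.
Weak (assigned low effort): low effort: 12 − 0 = 12; medium effort: 24 − 11 = 13; high effort: 35 − 22 = 13. Weak prefers medium effort.
At least one type deviates; the separating profile fails.

No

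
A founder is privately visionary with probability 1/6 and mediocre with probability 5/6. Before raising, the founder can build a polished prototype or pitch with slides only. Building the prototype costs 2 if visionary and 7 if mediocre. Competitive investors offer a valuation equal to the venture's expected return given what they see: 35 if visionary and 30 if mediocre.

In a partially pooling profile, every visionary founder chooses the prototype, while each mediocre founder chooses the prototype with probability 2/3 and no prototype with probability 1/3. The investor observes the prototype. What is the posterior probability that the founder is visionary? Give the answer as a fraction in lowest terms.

P(the prototype) = (1/6)·1 + (5/6)·(2/3) = 13/18.
By Bayes' rule, P(visionary | the prototype) = (1/6) / (13/18) = 3/13.

3/13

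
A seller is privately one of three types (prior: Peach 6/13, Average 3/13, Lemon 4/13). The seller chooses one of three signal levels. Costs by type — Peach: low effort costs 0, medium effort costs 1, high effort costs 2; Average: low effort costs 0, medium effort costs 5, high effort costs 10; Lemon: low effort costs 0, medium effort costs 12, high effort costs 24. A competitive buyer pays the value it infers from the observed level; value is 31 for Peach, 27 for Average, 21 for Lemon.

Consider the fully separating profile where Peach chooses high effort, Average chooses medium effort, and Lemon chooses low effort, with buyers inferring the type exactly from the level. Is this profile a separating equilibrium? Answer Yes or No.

Yes

Separating prices: high effort → 31, medium effort → 27, low effort → 21.
Peach (assigned high effort): low effort: 21 − 0 = 21; medium effort: 27 − 1 = 26; high effort: 31 − 2 = 29. Peach stays.
Average (assigned medium effort): low effort: 21 − 0 = 21; medium effort: 27 − 5 = 22; high effort: 31 − 10 = 21. Average stays.
Lemon (assigned low effort): low effort: 21 − 0 = 21; medium effort: 27 − 12 = 15; high effort: 31 − 24 = 7. Lemon stays.
Every type prefers its assigned level; separation holds.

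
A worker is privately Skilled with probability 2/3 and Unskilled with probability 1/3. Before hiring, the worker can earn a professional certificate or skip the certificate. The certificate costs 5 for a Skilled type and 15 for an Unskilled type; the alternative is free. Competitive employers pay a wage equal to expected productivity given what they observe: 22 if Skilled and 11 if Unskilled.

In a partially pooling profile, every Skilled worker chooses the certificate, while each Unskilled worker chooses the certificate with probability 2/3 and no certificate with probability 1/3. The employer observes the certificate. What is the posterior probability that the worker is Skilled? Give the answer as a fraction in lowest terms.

P(the certificate) = (2/3)·1 + (1/3)·(2/3) = 8/9.
By Bayes' rule, P(Skilled | the certificate) = (2/3) / (8/9) = 3/4.

3/4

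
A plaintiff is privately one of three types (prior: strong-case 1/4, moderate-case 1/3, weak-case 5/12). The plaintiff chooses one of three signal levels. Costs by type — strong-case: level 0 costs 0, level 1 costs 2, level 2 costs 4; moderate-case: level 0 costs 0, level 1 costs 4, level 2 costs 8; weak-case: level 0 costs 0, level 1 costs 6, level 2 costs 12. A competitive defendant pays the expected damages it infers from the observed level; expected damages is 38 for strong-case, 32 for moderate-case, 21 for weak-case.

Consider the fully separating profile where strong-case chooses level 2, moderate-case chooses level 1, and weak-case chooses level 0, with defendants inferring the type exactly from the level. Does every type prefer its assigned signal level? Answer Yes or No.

No

Separating settlements: level 2 → 38, level 1 → 32, level 0 → 21.
strong-case (assigned level 2): level 0: 21 − 0 = 21; level 1: 32 − 2 = 30; level 2: 38 − 4 = 34. strong-case stays.
moderate-case (assigned level 1): level 0: 21 − 0 = 21; level 1: 32 − 4 = 28; level 2: 38 − 8 = 30. moderate-case prefers level 2.
weak-case (assigned level 0): level 0: 21 − 0 = 21; level 1: 32 − 6 = 26; level 2: 38 − 12 = 26. weak-case prefers level 1.
At least one type deviates; the separating profile fails.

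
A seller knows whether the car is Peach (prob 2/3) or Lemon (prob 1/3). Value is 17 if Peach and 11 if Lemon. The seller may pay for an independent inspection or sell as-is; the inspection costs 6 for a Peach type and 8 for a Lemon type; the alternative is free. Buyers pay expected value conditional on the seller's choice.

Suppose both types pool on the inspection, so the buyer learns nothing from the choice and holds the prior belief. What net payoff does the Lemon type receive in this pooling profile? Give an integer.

7

Pooled price = 2/3·17 + 1/3·11 = 15.
Lemon pays cost 8 for the inspection, so net payoff = 15 − 8 = 7.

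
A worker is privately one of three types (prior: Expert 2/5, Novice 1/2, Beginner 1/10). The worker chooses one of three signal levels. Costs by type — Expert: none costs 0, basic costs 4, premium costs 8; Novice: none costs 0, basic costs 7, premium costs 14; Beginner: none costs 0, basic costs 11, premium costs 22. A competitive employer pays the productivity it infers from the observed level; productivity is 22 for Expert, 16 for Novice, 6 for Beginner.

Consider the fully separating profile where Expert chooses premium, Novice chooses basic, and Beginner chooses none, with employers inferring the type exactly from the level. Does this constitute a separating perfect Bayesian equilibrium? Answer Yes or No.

Separating wages: premium → 22, basic → 16, none → 6.
Expert (assigned premium): none: 6 − 0 = 6; basic: 16 − 4 = 12; premium: 22 − 8 = 14. Expert stays.
Novice (assigned basic): none: 6 − 0 = 6; basic: 16 − 7 = 9; premium: 22 − 14 = 8. Novice stays.
Beginner (assigned none): none: 6 − 0 = 6; basic: 16 − 11 = 5; premium: 22 − 22 = 0. Beginner stays.
Every type prefers its assigned level; separation holds.

Yes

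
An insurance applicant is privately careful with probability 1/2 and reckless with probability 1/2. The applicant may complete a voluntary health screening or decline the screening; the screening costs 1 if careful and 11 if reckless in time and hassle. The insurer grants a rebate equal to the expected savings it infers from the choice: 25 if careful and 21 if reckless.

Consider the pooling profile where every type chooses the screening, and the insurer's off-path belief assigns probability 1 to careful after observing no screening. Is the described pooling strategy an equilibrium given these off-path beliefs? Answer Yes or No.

On path, the insurer holds the prior and pays 1/2·25 + 1/2·21 = 23. Off path (no screening), believing careful, it pays 25.
careful: the screening nets 23 − 1 = 22; no screening nets 25. careful would deviate.
reckless: the screening nets 23 − 11 = 12; no screening nets 25. reckless would deviate.
A type deviates, so pooling fails.

No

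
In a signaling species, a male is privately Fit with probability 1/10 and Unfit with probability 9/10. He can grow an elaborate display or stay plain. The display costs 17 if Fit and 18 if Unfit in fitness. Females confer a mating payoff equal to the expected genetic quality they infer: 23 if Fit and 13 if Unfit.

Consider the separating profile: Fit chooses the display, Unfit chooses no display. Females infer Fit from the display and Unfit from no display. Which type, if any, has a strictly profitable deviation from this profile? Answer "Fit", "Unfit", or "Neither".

Fit

The display pays 23; no display pays 13.
Fit: assigned the display, nets 23 − 17 = 6; deviating to no display nets 13.
Unfit: assigned no display, nets 13; deviating to the display nets 23 − 18 = 5.
The Fit type gains 7 by deviating.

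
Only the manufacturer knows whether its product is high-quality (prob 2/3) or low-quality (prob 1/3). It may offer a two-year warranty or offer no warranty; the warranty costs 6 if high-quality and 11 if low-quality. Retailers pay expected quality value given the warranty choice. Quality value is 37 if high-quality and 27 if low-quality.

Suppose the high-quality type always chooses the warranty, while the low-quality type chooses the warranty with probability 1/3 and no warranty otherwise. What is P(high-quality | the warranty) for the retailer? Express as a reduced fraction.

P(the warranty) = (2/3)·1 + (1/3)·(1/3) = 7/9.
By Bayes' rule, P(high-quality | the warranty) = (2/3) / (7/9) = 6/7.

6/7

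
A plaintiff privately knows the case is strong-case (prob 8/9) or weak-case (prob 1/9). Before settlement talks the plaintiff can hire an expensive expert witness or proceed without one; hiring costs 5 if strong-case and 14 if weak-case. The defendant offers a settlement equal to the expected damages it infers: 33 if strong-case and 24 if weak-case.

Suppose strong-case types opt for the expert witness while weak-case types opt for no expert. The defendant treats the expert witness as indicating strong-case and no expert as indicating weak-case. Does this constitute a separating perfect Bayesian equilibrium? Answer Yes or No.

Yes

Under these beliefs, the expert witness earns settlement 33 and no expert earns settlement 24.
strong-case: the expert witness nets 33 − 5 = 28; no expert nets 24. strong-case prefers the expert witness.
weak-case: the expert witness nets 33 − 14 = 19; no expert nets 24. weak-case prefers no expert.
Neither type deviates, so the separating profile is an equilibrium.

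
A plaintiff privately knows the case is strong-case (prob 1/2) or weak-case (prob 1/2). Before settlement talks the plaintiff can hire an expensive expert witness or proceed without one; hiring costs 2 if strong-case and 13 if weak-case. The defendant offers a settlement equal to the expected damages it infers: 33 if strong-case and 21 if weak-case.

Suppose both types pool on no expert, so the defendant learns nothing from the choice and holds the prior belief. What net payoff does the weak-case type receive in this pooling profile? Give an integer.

27

Pooled settlement = 1/2·33 + 1/2·21 = 27.
weak-case pays no cost for no expert, so net payoff = 27.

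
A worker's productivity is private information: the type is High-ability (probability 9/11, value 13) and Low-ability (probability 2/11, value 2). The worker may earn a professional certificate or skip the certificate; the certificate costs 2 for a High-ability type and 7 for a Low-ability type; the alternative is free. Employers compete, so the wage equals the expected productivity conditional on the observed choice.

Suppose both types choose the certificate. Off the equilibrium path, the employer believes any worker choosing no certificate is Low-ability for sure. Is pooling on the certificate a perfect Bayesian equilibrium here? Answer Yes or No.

Yes

On path, the employer holds the prior and pays 9/11·13 + 2/11·2 = 11. Off path (no certificate), believing Low-ability, it pays 2.
High-ability: the certificate nets 11 − 2 = 9; no certificate nets 2. High-ability stays.
Low-ability: the certificate nets 11 − 7 = 4; no certificate nets 2. Low-ability stays.
No type deviates, so pooling is sustained.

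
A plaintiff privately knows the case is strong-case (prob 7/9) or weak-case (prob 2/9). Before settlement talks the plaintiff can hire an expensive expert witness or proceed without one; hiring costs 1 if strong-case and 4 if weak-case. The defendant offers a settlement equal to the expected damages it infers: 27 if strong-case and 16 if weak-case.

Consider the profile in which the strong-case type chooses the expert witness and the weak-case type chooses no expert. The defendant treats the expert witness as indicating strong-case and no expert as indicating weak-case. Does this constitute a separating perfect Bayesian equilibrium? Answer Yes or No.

No

Under these beliefs, the expert witness earns settlement 27 and no expert earns settlement 16.
strong-case: the expert witness nets 27 − 1 = 26; no expert nets 16. strong-case prefers the expert witness.
weak-case: the expert witness nets 27 − 4 = 23; no expert nets 16. weak-case would deviate to the expert witness.
weak-case has a profitable deviation, so the profile is not an equilibrium.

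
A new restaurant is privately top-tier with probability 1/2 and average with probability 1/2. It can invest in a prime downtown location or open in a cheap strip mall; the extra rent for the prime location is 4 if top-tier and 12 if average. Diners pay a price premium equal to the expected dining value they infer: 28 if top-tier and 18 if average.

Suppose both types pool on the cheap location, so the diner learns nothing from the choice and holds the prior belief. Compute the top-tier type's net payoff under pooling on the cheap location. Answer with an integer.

Pooled price premium = 1/2·28 + 1/2·18 = 23.
top-tier pays no cost for the cheap location, so net payoff = 23.

23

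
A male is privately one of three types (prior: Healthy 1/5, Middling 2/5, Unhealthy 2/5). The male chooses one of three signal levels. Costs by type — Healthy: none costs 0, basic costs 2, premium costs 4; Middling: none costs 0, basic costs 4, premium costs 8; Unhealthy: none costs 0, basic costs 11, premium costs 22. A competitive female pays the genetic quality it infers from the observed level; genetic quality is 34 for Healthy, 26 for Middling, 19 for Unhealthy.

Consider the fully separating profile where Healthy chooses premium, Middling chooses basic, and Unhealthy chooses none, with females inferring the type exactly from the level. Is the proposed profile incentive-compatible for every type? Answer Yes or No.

Separating mating payoffs: premium → 34, basic → 26, none → 19.
Healthy (assigned premium): none: 19 − 0 = 19; basic: 26 − 2 = 24; premium: 34 − 4 = 30. Healthy stays.
Middling (assigned basic): none: 19 − 0 = 19; basic: 26 − 4 = 22; premium: 34 − 8 = 26. Middling prefers premium.
Unhealthy (assigned none): none: 19 − 0 = 19; basic: 26 − 11 = 15; premium: 34 − 22 = 12. Unhealthy stays.
At least one type deviates; the separating profile fails.

No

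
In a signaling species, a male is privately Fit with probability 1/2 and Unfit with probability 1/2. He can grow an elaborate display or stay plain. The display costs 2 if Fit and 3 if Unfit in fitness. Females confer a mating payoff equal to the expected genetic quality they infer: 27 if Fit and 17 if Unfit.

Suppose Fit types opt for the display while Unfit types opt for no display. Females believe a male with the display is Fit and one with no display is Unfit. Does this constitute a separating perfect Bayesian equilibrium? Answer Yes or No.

Under these beliefs, the display earns mating payoff 27 and no display earns mating payoff 17.
Fit: the display nets 27 − 2 = 25; no display nets 17. Fit prefers the display.
Unfit: the display nets 27 − 3 = 24; no display nets 17. Unfit would deviate to the display.
Unfit has a profitable deviation, so the profile is not an equilibrium.

No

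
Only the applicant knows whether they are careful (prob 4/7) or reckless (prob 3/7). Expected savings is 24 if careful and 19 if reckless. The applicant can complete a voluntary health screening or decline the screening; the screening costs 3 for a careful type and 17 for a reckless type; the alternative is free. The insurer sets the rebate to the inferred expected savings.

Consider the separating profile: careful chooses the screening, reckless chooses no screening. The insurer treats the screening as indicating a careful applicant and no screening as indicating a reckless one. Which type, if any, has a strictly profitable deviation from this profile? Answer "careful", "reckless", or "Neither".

The screening pays 24; no screening pays 19.
careful: assigned the screening, nets 24 − 3 = 21; deviating to no screening nets 19.
reckless: assigned no screening, nets 19; deviating to the screening nets 24 − 17 = 7.
Both types strictly prefer their assigned action; no profitable deviation.

Neither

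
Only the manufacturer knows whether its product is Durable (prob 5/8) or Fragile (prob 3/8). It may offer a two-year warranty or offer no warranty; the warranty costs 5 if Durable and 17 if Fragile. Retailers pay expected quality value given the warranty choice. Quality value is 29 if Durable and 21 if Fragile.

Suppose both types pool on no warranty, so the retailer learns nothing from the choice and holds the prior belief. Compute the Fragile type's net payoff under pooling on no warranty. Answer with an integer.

Pooled price = 5/8·29 + 3/8·21 = 26.
Fragile pays no cost for no warranty, so net payoff = 26.

26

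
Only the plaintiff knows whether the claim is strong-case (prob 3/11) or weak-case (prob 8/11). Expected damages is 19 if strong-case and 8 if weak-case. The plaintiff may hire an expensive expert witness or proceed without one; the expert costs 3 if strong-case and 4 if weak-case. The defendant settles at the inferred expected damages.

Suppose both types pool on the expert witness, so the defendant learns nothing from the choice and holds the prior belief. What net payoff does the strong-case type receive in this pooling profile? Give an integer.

Pooled settlement = 3/11·19 + 8/11·8 = 11.
strong-case pays cost 3 for the expert witness, so net payoff = 11 − 3 = 8.

8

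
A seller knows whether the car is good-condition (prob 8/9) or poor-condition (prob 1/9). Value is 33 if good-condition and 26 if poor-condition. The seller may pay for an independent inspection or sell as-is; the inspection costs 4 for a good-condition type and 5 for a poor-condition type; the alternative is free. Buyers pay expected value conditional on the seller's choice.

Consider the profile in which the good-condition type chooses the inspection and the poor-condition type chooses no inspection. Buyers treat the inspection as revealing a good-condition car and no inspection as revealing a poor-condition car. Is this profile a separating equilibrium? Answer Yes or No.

No

Under these beliefs, the inspection earns price 33 and no inspection earns price 26.
good-condition: the inspection nets 33 − 4 = 29; no inspection nets 26. good-condition prefers the inspection.
poor-condition: the inspection nets 33 − 5 = 28; no inspection nets 26. poor-condition would deviate to the inspection.
poor-condition has a profitable deviation, so the profile is not an equilibrium.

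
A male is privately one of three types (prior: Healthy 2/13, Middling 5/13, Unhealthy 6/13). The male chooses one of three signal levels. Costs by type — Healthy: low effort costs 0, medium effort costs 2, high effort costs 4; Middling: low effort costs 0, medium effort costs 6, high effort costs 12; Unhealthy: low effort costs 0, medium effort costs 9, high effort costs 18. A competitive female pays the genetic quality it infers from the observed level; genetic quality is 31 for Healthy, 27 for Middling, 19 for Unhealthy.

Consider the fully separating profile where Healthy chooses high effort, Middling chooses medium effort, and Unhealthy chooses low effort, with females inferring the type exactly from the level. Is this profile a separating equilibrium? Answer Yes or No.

Separating mating payoffs: high effort → 31, medium effort → 27, low effort → 19.
Healthy (assigned high effort): low effort: 19 − 0 = 19; medium effort: 27 − 2 = 25; high effort: 31 − 4 = 27. Healthy stays.
Middling (assigned medium effort): low effort: 19 − 0 = 19; medium effort: 27 − 6 = 21; high effort: 31 − 12 = 19. Middling stays.
Unhealthy (assigned low effort): low effort: 19 − 0 = 19; medium effort: 27 − 9 = 18; high effort: 31 − 18 = 13. Unhealthy stays.
Every type prefers its assigned level; separation holds.

Yes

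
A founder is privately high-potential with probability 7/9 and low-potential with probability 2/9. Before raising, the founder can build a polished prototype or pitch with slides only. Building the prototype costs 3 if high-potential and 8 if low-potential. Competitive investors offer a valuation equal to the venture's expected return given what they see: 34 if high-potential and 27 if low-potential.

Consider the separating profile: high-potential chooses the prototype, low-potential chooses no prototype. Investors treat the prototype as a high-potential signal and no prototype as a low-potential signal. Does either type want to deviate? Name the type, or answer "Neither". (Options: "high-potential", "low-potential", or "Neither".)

The prototype pays 34; no prototype pays 27.
high-potential: assigned the prototype, nets 34 − 3 = 31; deviating to no prototype nets 27.
low-potential: assigned no prototype, nets 27; deviating to the prototype nets 34 − 8 = 26.
Both types strictly prefer their assigned action; no profitable deviation.

Neither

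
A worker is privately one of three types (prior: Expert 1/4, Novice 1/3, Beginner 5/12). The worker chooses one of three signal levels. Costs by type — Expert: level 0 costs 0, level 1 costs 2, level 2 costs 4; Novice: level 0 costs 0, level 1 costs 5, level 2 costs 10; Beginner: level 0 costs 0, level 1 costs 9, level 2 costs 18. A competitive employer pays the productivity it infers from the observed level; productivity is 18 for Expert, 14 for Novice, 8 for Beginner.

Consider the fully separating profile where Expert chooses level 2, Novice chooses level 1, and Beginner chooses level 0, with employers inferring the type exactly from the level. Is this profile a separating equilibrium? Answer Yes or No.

Yes

Separating wages: level 2 → 18, level 1 → 14, level 0 → 8.
Expert (assigned level 2): level 0: 8 − 0 = 8; level 1: 14 − 2 = 12; level 2: 18 − 4 = 14. Expert stays.
Novice (assigned level 1): level 0: 8 − 0 = 8; level 1: 14 − 5 = 9; level 2: 18 − 10 = 8. Novice stays.
Beginner (assigned level 0): level 0: 8 − 0 = 8; level 1: 14 − 9 = 5; level 2: 18 − 18 = 0. Beginner stays.
Every type prefers its assigned level; separation holds.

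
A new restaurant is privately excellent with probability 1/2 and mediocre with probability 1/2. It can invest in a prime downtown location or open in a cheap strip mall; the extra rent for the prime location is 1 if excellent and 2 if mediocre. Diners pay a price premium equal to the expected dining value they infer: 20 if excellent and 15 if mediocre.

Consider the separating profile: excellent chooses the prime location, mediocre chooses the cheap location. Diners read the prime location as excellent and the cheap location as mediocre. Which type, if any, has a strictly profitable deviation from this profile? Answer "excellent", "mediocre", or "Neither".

mediocre

The prime location pays 20; the cheap location pays 15.
excellent: assigned the prime location, nets 20 − 1 = 19; deviating to the cheap location nets 15.
mediocre: assigned the cheap location, nets 15; deviating to the prime location nets 20 − 2 = 18.
The mediocre type gains 3 by deviating.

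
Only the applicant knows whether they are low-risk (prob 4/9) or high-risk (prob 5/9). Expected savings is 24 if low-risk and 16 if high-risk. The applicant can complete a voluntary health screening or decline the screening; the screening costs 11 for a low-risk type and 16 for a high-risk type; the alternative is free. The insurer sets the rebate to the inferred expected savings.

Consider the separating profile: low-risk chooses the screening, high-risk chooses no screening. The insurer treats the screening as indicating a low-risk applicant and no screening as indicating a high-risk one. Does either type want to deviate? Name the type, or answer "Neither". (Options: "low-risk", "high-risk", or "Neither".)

The screening pays 24; no screening pays 16.
low-risk: assigned the screening, nets 24 − 11 = 13; deviating to no screening nets 16.
high-risk: assigned no screening, nets 16; deviating to the screening nets 24 − 16 = 8.
The low-risk type gains 3 by deviating.

low-risk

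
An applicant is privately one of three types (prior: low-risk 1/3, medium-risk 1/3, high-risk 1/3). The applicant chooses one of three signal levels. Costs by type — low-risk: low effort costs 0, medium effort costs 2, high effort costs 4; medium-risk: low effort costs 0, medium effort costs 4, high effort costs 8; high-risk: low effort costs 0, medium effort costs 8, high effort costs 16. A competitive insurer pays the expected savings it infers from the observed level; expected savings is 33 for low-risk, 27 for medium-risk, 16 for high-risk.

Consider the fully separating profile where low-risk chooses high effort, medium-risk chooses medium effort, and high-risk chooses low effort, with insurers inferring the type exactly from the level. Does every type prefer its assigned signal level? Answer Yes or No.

No

Separating rebates: high effort → 33, medium effort → 27, low effort → 16.
low-risk (assigned high effort): low effort: 16 − 0 = 16; medium effort: 27 − 2 = 25; high effort: 33 − 4 = 29. low-risk stays.
medium-risk (assigned medium effort): low effort: 16 − 0 = 16; medium effort: 27 − 4 = 23; high effort: 33 − 8 = 25. medium-risk prefers high effort.
high-risk (assigned low effort): low effort: 16 − 0 = 16; medium effort: 27 − 8 = 19; high effort: 33 − 16 = 17. high-risk prefers medium effort.
At least one type deviates; the separating profile fails.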